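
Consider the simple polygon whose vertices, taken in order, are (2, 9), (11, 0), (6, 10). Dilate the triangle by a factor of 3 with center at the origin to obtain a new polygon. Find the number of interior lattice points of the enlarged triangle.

Using the shoelace formula, 2A = |(2·0 − 11·9) + (11·10 − 6·0) + (6·9 − 2·10)| = 45, so the area is 22.5.
Summing gcd(|Δx|,|Δy|) over the edges gives the boundary count: gcd(9,9) + gcd(5,10) + gcd(4,1) = 9+5+1 = 15.
Scaling by 3 multiplies the area by 3² = 9 (so the new area is 202.5) and multiplies the boundary lattice-point count by 3, giving 45.
By Pick's theorem, the interior count of the dilated polygon is 202.5 − 45/2 + 1 = 181.

181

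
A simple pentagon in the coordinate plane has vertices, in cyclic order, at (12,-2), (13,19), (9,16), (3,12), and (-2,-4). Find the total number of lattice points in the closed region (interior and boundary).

Using the shoelace formula, 2A = |[12·19 − 13·(-2)] + [13·16 − 9·19] + [9·12 − 3·16] + [3·(-4) − (-2)·12] + [(-2)·(-2) − 12·(-4)]| = 415, so the area is 207.5.
The number of boundary lattice points is Σ gcd(|Δx|,|Δy|) = gcd(1,21) + gcd(4,3) + gcd(6,4) + gcd(5,16) + gcd(14,2) = 1+1+2+1+2 = 7.
Pick's theorem gives I = A − B/2 + 1 = 207.5 − 7/2 + 1 = 205, so the closed region contains I + B = 205 + 7 = 212 lattice points.

212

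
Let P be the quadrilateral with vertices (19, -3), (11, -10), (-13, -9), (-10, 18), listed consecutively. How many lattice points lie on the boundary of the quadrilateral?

The number of boundary lattice points is Σ gcd(|Δx|,|Δy|) = gcd(8,7) + gcd(24,1) + gcd(3,27) + gcd(29,21) = 1+1+3+1 = 6.

6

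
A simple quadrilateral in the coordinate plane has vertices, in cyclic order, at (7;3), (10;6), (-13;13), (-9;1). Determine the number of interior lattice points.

141

Using the shoelace formula, 2A = |(7·6 − 10·3) + (10·13 − (-13)·6) + ((-13)·1 − (-9)·13) + ((-9)·3 − 7·1)| = 290, so the area is 145.
Along each edge there are gcd(|Δx|,|Δy|)+1 lattice points, so counting each shared vertex once the boundary has gcd(3,3) + gcd(23,7) + gcd(4,12) + gcd(16,2) = 3+1+4+2 = 10.
Pick's theorem gives I = A − B/2 + 1 = 145 − 10/2 + 1 = 141.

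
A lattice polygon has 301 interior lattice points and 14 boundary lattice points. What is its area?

By Pick's theorem, A = I + B/2 − 1 = 301 + 14/2 − 1 = 307.

307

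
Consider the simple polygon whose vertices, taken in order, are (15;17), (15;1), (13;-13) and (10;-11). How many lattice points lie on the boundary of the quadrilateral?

20

The number of boundary lattice points is Σ gcd(|Δx|,|Δy|) = gcd(0,16) + gcd(2,14) + gcd(3,2) + gcd(5,28) = 16+2+1+1 = 20.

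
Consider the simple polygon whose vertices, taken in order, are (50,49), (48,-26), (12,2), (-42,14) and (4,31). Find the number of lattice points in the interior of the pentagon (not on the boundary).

Using the shoelace formula, 2A = |[50·(-26) − 48·49] + [48·2 − 12·(-26)] + [12·14 − (-42)·2] + [(-42)·31 − 4·14] + [4·49 − 50·31]| = 5704, so the area is 2852.
Summing gcd(|Δx|,|Δy|) over the edges gives the boundary count: gcd(2,75) + gcd(36,28) + gcd(54,12) + gcd(46,17) + gcd(46,18) = 1+4+6+1+2 = 14.
By Pick's theorem A = I + B/2 − 1, so I = 2852 − 14/2 + 1 = 2846.

2846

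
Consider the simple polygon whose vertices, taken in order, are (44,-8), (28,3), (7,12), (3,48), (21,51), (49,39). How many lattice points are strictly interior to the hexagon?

1829

By the shoelace formula, twice the signed area is |[44·3 − 28·(-8)] + [28·12 − 7·3] + [7·48 − 3·12] + [3·51 − 21·48] + [21·39 − 49·51] + [49·(-8) − 44·39]| = 3672, so the area is 1836.
Along each edge there are gcd(|Δx|,|Δy|)+1 lattice points, so counting each shared vertex once the boundary has gcd(16,11) + gcd(21,9) + gcd(4,36) + gcd(18,3) + gcd(28,12) + gcd(5,47) = 1+3+4+3+4+1 = 16.
Pick's theorem gives I = A − B/2 + 1 = 1836 − 16/2 + 1 = 1829.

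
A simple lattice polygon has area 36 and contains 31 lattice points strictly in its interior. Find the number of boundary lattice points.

Pick's theorem gives A = I + B/2 − 1, so B = 2(A − I + 1) = 2(36 − 31 + 1) = 12.

12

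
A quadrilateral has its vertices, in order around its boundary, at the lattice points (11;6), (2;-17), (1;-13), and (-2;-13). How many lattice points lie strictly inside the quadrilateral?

By the shoelace formula, twice the signed area is |[11·(-17) − 2·6] + [2·(-13) − 1·(-17)] + [1·(-13) − (-2)·(-13)] + [(-2)·6 − 11·(-13)]| = 116, so the area is 58.
Summing gcd(|Δx|,|Δy|) over the edges gives the boundary count: gcd(9,23) + gcd(1,4) + gcd(3,0) + gcd(13,19) = 1+1+3+1 = 6.
By Pick's theorem A = I + B/2 − 1, so I = 58 − 6/2 + 1 = 56.

56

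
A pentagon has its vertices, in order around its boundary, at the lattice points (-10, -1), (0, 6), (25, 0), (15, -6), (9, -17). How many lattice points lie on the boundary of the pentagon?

6

The number of boundary lattice points is Σ gcd(|Δx|,|Δy|) = gcd(10,7) + gcd(25,6) + gcd(10,6) + gcd(6,11) + gcd(19,16) = 1+1+2+1+1 = 6.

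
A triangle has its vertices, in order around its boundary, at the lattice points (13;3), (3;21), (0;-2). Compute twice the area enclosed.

By the shoelace formula, twice the signed area is |[13·21 − 3·3] + [3·(-2) − 0·21] + [0·3 − 13·(-2)]| = 284, so the area is 142.

284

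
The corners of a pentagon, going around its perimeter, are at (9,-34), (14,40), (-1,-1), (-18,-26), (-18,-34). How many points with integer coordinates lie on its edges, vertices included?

38

The number of boundary lattice points is Σ gcd(|Δx|,|Δy|) = gcd(5,74) + gcd(15,41) + gcd(17,25) + gcd(0,8) + gcd(27,0) = 1+1+1+8+27 = 38.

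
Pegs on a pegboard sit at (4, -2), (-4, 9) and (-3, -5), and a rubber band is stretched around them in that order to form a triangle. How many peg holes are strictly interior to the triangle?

50

By the shoelace formula, twice the signed area is |[4·9 − (-4)·(-2)] + [(-4)·(-5) − (-3)·9] + [(-3)·(-2) − 4·(-5)]| = 101, so the area is 50.5.
The number of boundary lattice points is Σ gcd(|Δx|,|Δy|) = gcd(8,11) + gcd(1,14) + gcd(7,3) = 1+1+1 = 3.
Pick's theorem gives I = A − B/2 + 1 = 50.5 − 3/2 + 1 = 50.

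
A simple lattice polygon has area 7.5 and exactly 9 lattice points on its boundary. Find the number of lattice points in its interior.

4

From Pick's theorem, I = A − B/2 + 1 = 7.5 − 9/2 + 1 = 4.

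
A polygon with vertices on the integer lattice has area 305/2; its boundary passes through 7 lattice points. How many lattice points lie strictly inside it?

150

Pick's theorem A = I + B/2 − 1 rearranges to I = A − B/2 + 1 = 305/2 − 7/2 + 1 = 150.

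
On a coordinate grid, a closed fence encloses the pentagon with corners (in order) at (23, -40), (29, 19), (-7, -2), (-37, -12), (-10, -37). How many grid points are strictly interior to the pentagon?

By the shoelace formula, twice the signed area is |(23·19 − 29·(-40)) + (29·(-2) − (-7)·19) + ((-7)·(-12) − (-37)·(-2)) + ((-37)·(-37) − (-10)·(-12)) + ((-10)·(-40) − 23·(-37))| = 4182, so the area is 2091.
The number of boundary lattice points is Σ gcd(|Δx|,|Δy|) = gcd(6,59) + gcd(36,21) + gcd(30,10) + gcd(27,25) + gcd(33,3) = 1+3+10+1+3 = 18.
Pick's theorem gives I = A − B/2 + 1 = 2091 − 18/2 + 1 = 2083.

2083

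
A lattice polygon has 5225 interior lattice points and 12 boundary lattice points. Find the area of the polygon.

5230

By Pick's theorem, A = I + B/2 − 1 = 5225 + 12/2 − 1 = 5230.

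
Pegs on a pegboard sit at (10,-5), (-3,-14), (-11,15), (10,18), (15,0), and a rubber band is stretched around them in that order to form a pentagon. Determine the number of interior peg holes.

Using the shoelace formula, 2A = |(10·(-14) − (-3)·(-5)) + ((-3)·15 − (-11)·(-14)) + ((-11)·18 − 10·15) + (10·0 − 15·18) + (15·(-5) − 10·0)| = 1047, so the area is 1047/2.
Along each edge there are gcd(|Δx|,|Δy|)+1 lattice points, so counting each shared vertex once the boundary has gcd(13,9) + gcd(8,29) + gcd(21,3) + gcd(5,18) + gcd(5,5) = 1+1+3+1+5 = 11.
By Pick's theorem A = I + B/2 − 1, so I = 1047/2 − 11/2 + 1 = 519.

519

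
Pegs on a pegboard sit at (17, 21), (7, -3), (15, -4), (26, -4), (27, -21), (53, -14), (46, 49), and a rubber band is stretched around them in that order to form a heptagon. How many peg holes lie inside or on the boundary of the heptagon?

The shoelace formula gives twice the area as |(17·(-3) − 7·21) + (7·(-4) − 15·(-3)) + (15·(-4) − 26·(-4)) + (26·(-21) − 27·(-4)) + (27·(-14) − 53·(-21)) + (53·49 − 46·(-14)) + (46·21 − 17·49)| = 3534, so the area is 1767.
Along each edge there are gcd(|Δx|,|Δy|)+1 lattice points, so counting each shared vertex once the boundary has gcd(10,24) + gcd(8,1) + gcd(11,0) + gcd(1,17) + gcd(26,7) + gcd(7,63) + gcd(29,28) = 2+1+11+1+1+7+1 = 24.
Pick's theorem gives I = A − B/2 + 1 = 1767 − 24/2 + 1 = 1756, so the closed region contains I + B = 1756 + 24 = 1780 lattice points.

1780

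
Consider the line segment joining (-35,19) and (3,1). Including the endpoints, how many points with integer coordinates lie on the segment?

3

The number of lattice points on a segment between lattice points is gcd(|Δx|,|Δy|) + 1 = gcd(38,18) + 1 = 2 + 1 = 3.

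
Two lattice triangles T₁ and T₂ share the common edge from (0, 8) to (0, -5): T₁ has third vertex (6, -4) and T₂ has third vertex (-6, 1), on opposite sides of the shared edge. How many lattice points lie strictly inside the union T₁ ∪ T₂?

The union is the simple quadrilateral with vertices (0, 8), (6, -4), (0, -5), (-6, 1) in order.
By the shoelace formula, twice the signed area is |(0·(-4) − 6·8) + (6·(-5) − 0·(-4)) + (0·1 − (-6)·(-5)) + ((-6)·8 − 0·1)| = 156, so the area is 78.
Summing gcd(|Δx|,|Δy|) over the edges gives the boundary count: gcd(6,12) + gcd(6,1) + gcd(6,6) + gcd(6,7) = 6+1+6+1 = 14.
By Pick's theorem I = A − B/2 + 1 = 78 − 14/2 + 1 = 72.

72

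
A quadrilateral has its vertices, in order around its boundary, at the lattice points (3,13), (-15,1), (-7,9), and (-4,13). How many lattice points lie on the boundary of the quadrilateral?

22

Summing gcd(|Δx|,|Δy|) over the edges gives the boundary count: gcd(18,12) + gcd(8,8) + gcd(3,4) + gcd(7,0) = 6+8+1+7 = 22.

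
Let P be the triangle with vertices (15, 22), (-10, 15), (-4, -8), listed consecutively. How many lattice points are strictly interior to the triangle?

308

By the shoelace formula, twice the signed area is |[15·15 − (-10)·22] + [(-10)·(-8) − (-4)·15] + [(-4)·22 − 15·(-8)]| = 617, so the area is 617/2.
Summing gcd(|Δx|,|Δy|) over the edges gives the boundary count: gcd(25,7) + gcd(6,23) + gcd(19,30) = 1+1+1 = 3.
By Pick's theorem A = I + B/2 − 1, so I = 617/2 − 3/2 + 1 = 308.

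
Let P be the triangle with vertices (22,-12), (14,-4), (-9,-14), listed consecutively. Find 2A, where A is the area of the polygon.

By the shoelace formula, twice the signed area is |[22·(-4) − 14·(-12)] + [14·(-14) − (-9)·(-4)] + [(-9)·(-12) − 22·(-14)]| = 264, so the area is 132.

264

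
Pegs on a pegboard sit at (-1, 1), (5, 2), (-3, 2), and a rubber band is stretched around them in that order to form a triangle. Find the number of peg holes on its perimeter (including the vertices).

Summing gcd(|Δx|,|Δy|) over the edges gives the boundary count: gcd(6,1) + gcd(8,0) + gcd(2,1) = 1+8+1 = 10.

10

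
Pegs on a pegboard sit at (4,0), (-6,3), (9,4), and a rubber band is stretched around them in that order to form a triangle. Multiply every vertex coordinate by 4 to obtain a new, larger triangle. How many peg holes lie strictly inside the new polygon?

435

The shoelace formula gives twice the area as |[4·3 − (-6)·0] + [(-6)·4 − 9·3] + [9·0 − 4·4]| = 55, so the area is 55/2.
The number of boundary lattice points is Σ gcd(|Δx|,|Δy|) = gcd(10,3) + gcd(15,1) + gcd(5,4) = 1+1+1 = 3.
Scaling by 4 multiplies the area by 4² = 16 (so the new area is 440) and multiplies the boundary lattice-point count by 4, giving 12.
By Pick's theorem, the interior count of the dilated polygon is 440 − 12/2 + 1 = 435.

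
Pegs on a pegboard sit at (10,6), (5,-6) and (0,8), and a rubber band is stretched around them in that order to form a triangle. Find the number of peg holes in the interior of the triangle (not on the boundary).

64

By the shoelace formula, twice the signed area is |(10·(-6) − 5·6) + (5·8 − 0·(-6)) + (0·6 − 10·8)| = 130, so the area is 65.
Along each edge there are gcd(|Δx|,|Δy|)+1 lattice points, so counting each shared vertex once the boundary has gcd(5,12) + gcd(5,14) + gcd(10,2) = 1+1+2 = 4.
By Pick's theorem A = I + B/2 − 1, so I = 65 − 4/2 + 1 = 64.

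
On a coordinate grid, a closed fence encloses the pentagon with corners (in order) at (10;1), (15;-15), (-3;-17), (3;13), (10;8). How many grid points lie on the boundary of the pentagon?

Along each edge there are gcd(|Δx|,|Δy|)+1 lattice points, so counting each shared vertex once the boundary has gcd(5,16) + gcd(18,2) + gcd(6,30) + gcd(7,5) + gcd(0,7) = 1+2+6+1+7 = 17.

17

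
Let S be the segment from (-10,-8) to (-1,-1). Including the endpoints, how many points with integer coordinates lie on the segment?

The number of lattice points on a segment between lattice points is gcd(|Δx|,|Δy|) + 1 = gcd(9,7) + 1 = 1 + 1 = 2.

2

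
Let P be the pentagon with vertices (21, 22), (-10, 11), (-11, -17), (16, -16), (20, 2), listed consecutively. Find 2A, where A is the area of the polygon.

Using the shoelace formula, 2A = |(21·11 − (-10)·22) + ((-10)·(-17) − (-11)·11) + ((-11)·(-16) − 16·(-17)) + (16·2 − 20·(-16)) + (20·22 − 21·2)| = 1940, so the area is 970.

1940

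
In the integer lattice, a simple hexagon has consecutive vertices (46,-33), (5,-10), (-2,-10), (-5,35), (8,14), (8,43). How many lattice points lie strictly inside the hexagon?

The shoelace formula gives twice the area as |[46·(-10) − 5·(-33)] + [5·(-10) − (-2)·(-10)] + [(-2)·35 − (-5)·(-10)] + [(-5)·14 − 8·35] + [8·43 − 8·14] + [8·(-33) − 46·43]| = 2845, so the area is 1422.5.
The number of boundary lattice points is Σ gcd(|Δx|,|Δy|) = gcd(41,23) + gcd(7,0) + gcd(3,45) + gcd(13,21) + gcd(0,29) + gcd(38,76) = 1+7+3+1+29+38 = 79.
Pick's theorem gives I = A − B/2 + 1 = 1422.5 − 79/2 + 1 = 1384.

1384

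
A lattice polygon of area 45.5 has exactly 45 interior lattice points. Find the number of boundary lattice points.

Pick's theorem gives A = I + B/2 − 1, so B = 2(A − I + 1) = 2(45.5 − 45 + 1) = 3.

3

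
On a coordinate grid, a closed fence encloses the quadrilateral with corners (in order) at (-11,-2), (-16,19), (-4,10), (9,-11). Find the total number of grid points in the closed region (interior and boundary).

259

By the shoelace formula, twice the signed area is |((-11)·19 − (-16)·(-2)) + ((-16)·10 − (-4)·19) + ((-4)·(-11) − 9·10) + (9·(-2) − (-11)·(-11))| = 510, so the area is 255.
Summing gcd(|Δx|,|Δy|) over the edges gives the boundary count: gcd(5,21) + gcd(12,9) + gcd(13,21) + gcd(20,9) = 1+3+1+1 = 6.
Pick's theorem gives I = A − B/2 + 1 = 255 − 6/2 + 1 = 253, so the closed region contains I + B = 253 + 6 = 259 lattice points.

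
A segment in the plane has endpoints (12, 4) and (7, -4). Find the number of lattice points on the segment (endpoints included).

The number of lattice points on a segment between lattice points is gcd(|Δx|,|Δy|) + 1 = gcd(5,8) + 1 = 1 + 1 = 2.

2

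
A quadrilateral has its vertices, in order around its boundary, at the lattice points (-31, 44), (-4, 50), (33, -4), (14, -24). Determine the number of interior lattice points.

1934

The shoelace formula gives twice the area as |((-31)·50 − (-4)·44) + ((-4)·(-4) − 33·50) + (33·(-24) − 14·(-4)) + (14·44 − (-31)·(-24))| = 3872, so the area is 1936.
Along each edge there are gcd(|Δx|,|Δy|)+1 lattice points, so counting each shared vertex once the boundary has gcd(27,6) + gcd(37,54) + gcd(19,20) + gcd(45,68) = 3+1+1+1 = 6.
Pick's theorem gives I = A − B/2 + 1 = 1936 − 6/2 + 1 = 1934.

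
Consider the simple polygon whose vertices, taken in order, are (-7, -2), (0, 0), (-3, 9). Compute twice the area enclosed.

69

Using the shoelace formula, 2A = |[(-7)·0 − 0·(-2)] + [0·9 − (-3)·0] + [(-3)·(-2) − (-7)·9]| = 69, so the area is 69/2.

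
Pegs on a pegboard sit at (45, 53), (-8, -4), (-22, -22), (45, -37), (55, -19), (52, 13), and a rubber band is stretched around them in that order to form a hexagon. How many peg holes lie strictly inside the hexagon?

Using the shoelace formula, 2A = |(45·(-4) − (-8)·53) + ((-8)·(-22) − (-22)·(-4)) + ((-22)·(-37) − 45·(-22)) + (45·(-19) − 55·(-37)) + (55·13 − 52·(-19)) + (52·53 − 45·13)| = 7190, so the area is 3595.
The number of boundary lattice points is Σ gcd(|Δx|,|Δy|) = gcd(53,57) + gcd(14,18) + gcd(67,15) + gcd(10,18) + gcd(3,32) + gcd(7,40) = 1+2+1+2+1+1 = 8.
By Pick's theorem A = I + B/2 − 1, so I = 3595 − 8/2 + 1 = 3592.

3592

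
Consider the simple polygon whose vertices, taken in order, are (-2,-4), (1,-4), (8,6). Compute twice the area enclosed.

The shoelace formula gives twice the area as |[(-2)·(-4) − 1·(-4)] + [1·6 − 8·(-4)] + [8·(-4) − (-2)·6]| = 30, so the area is 15.

30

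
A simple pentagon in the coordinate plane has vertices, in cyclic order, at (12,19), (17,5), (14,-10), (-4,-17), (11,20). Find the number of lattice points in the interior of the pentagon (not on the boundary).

350

Using the shoelace formula, 2A = |[12·5 − 17·19] + [17·(-10) − 14·5] + [14·(-17) − (-4)·(-10)] + [(-4)·20 − 11·(-17)] + [11·19 − 12·20]| = 705, so the area is 705/2.
The number of boundary lattice points is Σ gcd(|Δx|,|Δy|) = gcd(5,14) + gcd(3,15) + gcd(18,7) + gcd(15,37) + gcd(1,1) = 1+3+1+1+1 = 7.
By Pick's theorem A = I + B/2 − 1, so I = 705/2 − 7/2 + 1 = 350.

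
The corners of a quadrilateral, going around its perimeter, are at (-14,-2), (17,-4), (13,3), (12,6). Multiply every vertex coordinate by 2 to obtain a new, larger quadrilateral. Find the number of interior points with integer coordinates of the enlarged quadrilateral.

Using the shoelace formula, 2A = |[(-14)·(-4) − 17·(-2)] + [17·3 − 13·(-4)] + [13·6 − 12·3] + [12·(-2) − (-14)·6]| = 295, so the area is 147.5.
Summing gcd(|Δx|,|Δy|) over the edges gives the boundary count: gcd(31,2) + gcd(4,7) + gcd(1,3) + gcd(26,8) = 1+1+1+2 = 5.
Scaling by 2 multiplies the area by 2² = 4 (so the new area is 590) and multiplies the boundary lattice-point count by 2, giving 10.
By Pick's theorem, the interior count of the dilated polygon is 590 − 10/2 + 1 = 586.

586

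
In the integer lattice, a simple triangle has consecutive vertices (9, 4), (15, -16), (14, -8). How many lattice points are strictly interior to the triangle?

13

By the shoelace formula, twice the signed area is |[9·(-16) − 15·4] + [15·(-8) − 14·(-16)] + [14·4 − 9·(-8)]| = 28, so the area is 14.
The number of boundary lattice points is Σ gcd(|Δx|,|Δy|) = gcd(6,20) + gcd(1,8) + gcd(5,12) = 2+1+1 = 4.
By Pick's theorem A = I + B/2 − 1, so I = 14 − 4/2 + 1 = 13.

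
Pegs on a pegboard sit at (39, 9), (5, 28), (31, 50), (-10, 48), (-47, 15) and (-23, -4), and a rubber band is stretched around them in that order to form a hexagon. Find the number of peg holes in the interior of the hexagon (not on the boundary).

2500

Using the shoelace formula, 2A = |[39·28 − 5·9] + [5·50 − 31·28] + [31·48 − (-10)·50] + [(-10)·15 − (-47)·48] + [(-47)·(-4) − (-23)·15] + [(-23)·9 − 39·(-4)]| = 5005, so the area is 5005/2.
The number of boundary lattice points is Σ gcd(|Δx|,|Δy|) = gcd(34,19) + gcd(26,22) + gcd(41,2) + gcd(37,33) + gcd(24,19) + gcd(62,13) = 1+2+1+1+1+1 = 7.
Pick's theorem gives I = A − B/2 + 1 = 5005/2 − 7/2 + 1 = 2500.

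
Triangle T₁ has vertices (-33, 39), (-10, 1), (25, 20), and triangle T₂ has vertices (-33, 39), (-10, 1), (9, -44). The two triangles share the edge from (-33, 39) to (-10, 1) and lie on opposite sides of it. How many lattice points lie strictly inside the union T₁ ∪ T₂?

The union is the simple quadrilateral with vertices (-33, 39), (25, 20), (-10, 1), (9, -44) in order.
The shoelace formula gives twice the area as |((-33)·20 − 25·39) + (25·1 − (-10)·20) + ((-10)·(-44) − 9·1) + (9·39 − (-33)·(-44))| = 2080, so the area is 1040.
Summing gcd(|Δx|,|Δy|) over the edges gives the boundary count: gcd(58,19) + gcd(35,19) + gcd(19,45) + gcd(42,83) = 1+1+1+1 = 4.
By Pick's theorem I = A − B/2 + 1 = 1040 − 4/2 + 1 = 1039.

1039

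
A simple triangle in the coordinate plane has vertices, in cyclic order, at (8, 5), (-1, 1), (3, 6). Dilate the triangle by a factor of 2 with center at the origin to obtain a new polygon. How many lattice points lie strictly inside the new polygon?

Using the shoelace formula, 2A = |[8·1 − (-1)·5] + [(-1)·6 − 3·1] + [3·5 − 8·6]| = 29, so the area is 29/2.
Along each edge there are gcd(|Δx|,|Δy|)+1 lattice points, so counting each shared vertex once the boundary has gcd(9,4) + gcd(4,5) + gcd(5,1) = 1+1+1 = 3.
Scaling by 2 multiplies the area by 2² = 4 (so the new area is 58) and multiplies the boundary lattice-point count by 2, giving 6.
By Pick's theorem, the interior count of the dilated polygon is 58 − 6/2 + 1 = 56.

56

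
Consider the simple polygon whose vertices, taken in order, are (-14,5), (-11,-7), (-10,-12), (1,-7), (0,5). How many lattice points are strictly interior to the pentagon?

177

By the shoelace formula, twice the signed area is |[(-14)·(-7) − (-11)·5] + [(-11)·(-12) − (-10)·(-7)] + [(-10)·(-7) − 1·(-12)] + [1·5 − 0·(-7)] + [0·5 − (-14)·5]| = 372, so the area is 186.
The number of boundary lattice points is Σ gcd(|Δx|,|Δy|) = gcd(3,12) + gcd(1,5) + gcd(11,5) + gcd(1,12) + gcd(14,0) = 3+1+1+1+14 = 20.
Pick's theorem gives I = A − B/2 + 1 = 186 − 20/2 + 1 = 177.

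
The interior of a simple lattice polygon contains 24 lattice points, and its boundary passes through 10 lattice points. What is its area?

Pick's theorem states A = I + B/2 − 1, so A = 24 + 10/2 − 1 = 28.

28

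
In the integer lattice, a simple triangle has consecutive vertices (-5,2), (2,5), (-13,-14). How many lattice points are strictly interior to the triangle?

40

Using the shoelace formula, 2A = |[(-5)·5 − 2·2] + [2·(-14) − (-13)·5] + [(-13)·2 − (-5)·(-14)]| = 88, so the area is 44.
Along each edge there are gcd(|Δx|,|Δy|)+1 lattice points, so counting each shared vertex once the boundary has gcd(7,3) + gcd(15,19) + gcd(8,16) = 1+1+8 = 10.
Pick's theorem gives I = A − B/2 + 1 = 44 − 10/2 + 1 = 40.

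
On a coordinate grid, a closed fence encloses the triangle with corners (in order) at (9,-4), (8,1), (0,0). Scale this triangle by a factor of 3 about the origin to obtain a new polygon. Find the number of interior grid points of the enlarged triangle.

Using the shoelace formula, 2A = |[9·1 − 8·(-4)] + [8·0 − 0·1] + [0·(-4) − 9·0]| = 41, so the area is 41/2.
Along each edge there are gcd(|Δx|,|Δy|)+1 lattice points, so counting each shared vertex once the boundary has gcd(1,5) + gcd(8,1) + gcd(9,4) = 1+1+1 = 3.
Scaling by 3 multiplies the area by 3² = 9 (so the new area is 369/2) and multiplies the boundary lattice-point count by 3, giving 9.
By Pick's theorem, the interior count of the dilated polygon is 369/2 − 9/2 + 1 = 181.

181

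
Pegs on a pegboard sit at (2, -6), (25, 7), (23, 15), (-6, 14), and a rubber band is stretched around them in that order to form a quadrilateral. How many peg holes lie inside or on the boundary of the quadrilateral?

404

The shoelace formula gives twice the area as |(2·7 − 25·(-6)) + (25·15 − 23·7) + (23·14 − (-6)·15) + ((-6)·(-6) − 2·14)| = 798, so the area is 399.
The number of boundary lattice points is Σ gcd(|Δx|,|Δy|) = gcd(23,13) + gcd(2,8) + gcd(29,1) + gcd(8,20) = 1+2+1+4 = 8.
Pick's theorem gives I = A − B/2 + 1 = 399 − 8/2 + 1 = 396, so the closed region contains I + B = 396 + 8 = 404 lattice points.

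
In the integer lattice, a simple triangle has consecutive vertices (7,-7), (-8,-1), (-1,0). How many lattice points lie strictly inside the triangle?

By the shoelace formula, twice the signed area is |(7·(-1) − (-8)·(-7)) + ((-8)·0 − (-1)·(-1)) + ((-1)·(-7) − 7·0)| = 57, so the area is 28.5.
The number of boundary lattice points is Σ gcd(|Δx|,|Δy|) = gcd(15,6) + gcd(7,1) + gcd(8,7) = 3+1+1 = 5.
By Pick's theorem A = I + B/2 − 1, so I = 28.5 − 5/2 + 1 = 27.

27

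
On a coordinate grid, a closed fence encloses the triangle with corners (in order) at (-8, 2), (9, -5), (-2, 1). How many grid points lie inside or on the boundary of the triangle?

By the shoelace formula, twice the signed area is |((-8)·(-5) − 9·2) + (9·1 − (-2)·(-5)) + ((-2)·2 − (-8)·1)| = 25, so the area is 25/2.
Summing gcd(|Δx|,|Δy|) over the edges gives the boundary count: gcd(17,7) + gcd(11,6) + gcd(6,1) = 1+1+1 = 3.
Pick's theorem gives I = A − B/2 + 1 = 25/2 − 3/2 + 1 = 12, so the closed region contains I + B = 12 + 3 = 15 lattice points.

15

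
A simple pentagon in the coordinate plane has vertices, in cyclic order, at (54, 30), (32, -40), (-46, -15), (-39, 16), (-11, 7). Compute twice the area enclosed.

Using the shoelace formula, 2A = |(54·(-40) − 32·30) + (32·(-15) − (-46)·(-40)) + ((-46)·16 − (-39)·(-15)) + ((-39)·7 − (-11)·16) + ((-11)·30 − 54·7)| = 7566, so the area is 3783.

7566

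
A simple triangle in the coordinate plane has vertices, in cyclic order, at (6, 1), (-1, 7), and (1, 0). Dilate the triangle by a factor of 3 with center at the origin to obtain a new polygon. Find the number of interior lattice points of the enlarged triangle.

By the shoelace formula, twice the signed area is |(6·7 − (-1)·1) + ((-1)·0 − 1·7) + (1·1 − 6·0)| = 37, so the area is 37/2.
The number of boundary lattice points is Σ gcd(|Δx|,|Δy|) = gcd(7,6) + gcd(2,7) + gcd(5,1) = 1+1+1 = 3.
Scaling by 3 multiplies the area by 3² = 9 (so the new area is 166.5) and multiplies the boundary lattice-point count by 3, giving 9.
By Pick's theorem, the interior count of the dilated polygon is 166.5 − 9/2 + 1 = 163.

163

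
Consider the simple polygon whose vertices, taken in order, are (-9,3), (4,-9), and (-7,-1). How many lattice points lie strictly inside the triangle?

By the shoelace formula, twice the signed area is |((-9)·(-9) − 4·3) + (4·(-1) − (-7)·(-9)) + ((-7)·3 − (-9)·(-1))| = 28, so the area is 14.
The number of boundary lattice points is Σ gcd(|Δx|,|Δy|) = gcd(13,12) + gcd(11,8) + gcd(2,4) = 1+1+2 = 4.
Pick's theorem gives I = A − B/2 + 1 = 14 − 4/2 + 1 = 13.

13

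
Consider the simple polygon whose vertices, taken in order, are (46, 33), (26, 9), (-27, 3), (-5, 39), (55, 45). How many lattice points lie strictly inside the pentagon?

1886

By the shoelace formula, twice the signed area is |[46·9 − 26·33] + [26·3 − (-27)·9] + [(-27)·39 − (-5)·3] + [(-5)·45 − 55·39] + [55·33 − 46·45]| = 3786, so the area is 1893.
Summing gcd(|Δx|,|Δy|) over the edges gives the boundary count: gcd(20,24) + gcd(53,6) + gcd(22,36) + gcd(60,6) + gcd(9,12) = 4+1+2+6+3 = 16.
Pick's theorem gives I = A − B/2 + 1 = 1893 − 16/2 + 1 = 1886.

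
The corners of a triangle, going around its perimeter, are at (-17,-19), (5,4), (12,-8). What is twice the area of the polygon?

425

The shoelace formula gives twice the area as |((-17)·4 − 5·(-19)) + (5·(-8) − 12·4) + (12·(-19) − (-17)·(-8))| = 425, so the area is 425/2.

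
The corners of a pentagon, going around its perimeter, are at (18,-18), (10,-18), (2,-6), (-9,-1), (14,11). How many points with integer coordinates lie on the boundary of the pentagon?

The number of boundary lattice points is Σ gcd(|Δx|,|Δy|) = gcd(8,0) + gcd(8,12) + gcd(11,5) + gcd(23,12) + gcd(4,29) = 8+4+1+1+1 = 15.

15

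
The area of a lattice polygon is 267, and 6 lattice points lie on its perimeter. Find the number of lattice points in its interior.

Pick's theorem A = I + B/2 − 1 rearranges to I = A − B/2 + 1 = 267 − 6/2 + 1 = 265.

265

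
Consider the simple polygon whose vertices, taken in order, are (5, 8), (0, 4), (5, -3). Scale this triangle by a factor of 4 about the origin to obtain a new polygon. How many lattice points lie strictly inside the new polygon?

By the shoelace formula, twice the signed area is |[5·4 − 0·8] + [0·(-3) − 5·4] + [5·8 − 5·(-3)]| = 55, so the area is 55/2.
Summing gcd(|Δx|,|Δy|) over the edges gives the boundary count: gcd(5,4) + gcd(5,7) + gcd(0,11) = 1+1+11 = 13.
Scaling by 4 multiplies the area by 4² = 16 (so the new area is 440) and multiplies the boundary lattice-point count by 4, giving 52.
By Pick's theorem, the interior count of the dilated polygon is 440 − 52/2 + 1 = 415.

415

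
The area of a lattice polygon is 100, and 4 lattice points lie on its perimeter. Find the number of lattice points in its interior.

99

From Pick's theorem, I = A − B/2 + 1 = 100 − 4/2 + 1 = 99.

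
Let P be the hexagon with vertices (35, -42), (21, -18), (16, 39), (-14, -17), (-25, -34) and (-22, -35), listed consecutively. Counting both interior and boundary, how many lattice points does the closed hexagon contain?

The shoelace formula gives twice the area as |(35·(-18) − 21·(-42)) + (21·39 − 16·(-18)) + (16·(-17) − (-14)·39) + ((-14)·(-34) − (-25)·(-17)) + ((-25)·(-35) − (-22)·(-34)) + ((-22)·(-42) − 35·(-35))| = 3960, so the area is 1980.
Along each edge there are gcd(|Δx|,|Δy|)+1 lattice points, so counting each shared vertex once the boundary has gcd(14,24) + gcd(5,57) + gcd(30,56) + gcd(11,17) + gcd(3,1) + gcd(57,7) = 2+1+2+1+1+1 = 8.
Pick's theorem gives I = A − B/2 + 1 = 1980 − 8/2 + 1 = 1977, so the closed region contains I + B = 1977 + 8 = 1985 lattice points.

1985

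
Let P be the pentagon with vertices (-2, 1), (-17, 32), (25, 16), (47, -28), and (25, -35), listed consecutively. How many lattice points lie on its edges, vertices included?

35

The number of boundary lattice points is Σ gcd(|Δx|,|Δy|) = gcd(15,31) + gcd(42,16) + gcd(22,44) + gcd(22,7) + gcd(27,36) = 1+2+22+1+9 = 35.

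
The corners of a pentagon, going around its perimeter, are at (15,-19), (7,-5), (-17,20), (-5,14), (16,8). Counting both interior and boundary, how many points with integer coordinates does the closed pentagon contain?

364

By the shoelace formula, twice the signed area is |(15·(-5) − 7·(-19)) + (7·20 − (-17)·(-5)) + ((-17)·14 − (-5)·20) + ((-5)·8 − 16·14) + (16·(-19) − 15·8)| = 713, so the area is 356.5.
Summing gcd(|Δx|,|Δy|) over the edges gives the boundary count: gcd(8,14) + gcd(24,25) + gcd(12,6) + gcd(21,6) + gcd(1,27) = 2+1+6+3+1 = 13.
Pick's theorem gives I = A − B/2 + 1 = 356.5 − 13/2 + 1 = 351, so the closed region contains I + B = 351 + 13 = 364 lattice points.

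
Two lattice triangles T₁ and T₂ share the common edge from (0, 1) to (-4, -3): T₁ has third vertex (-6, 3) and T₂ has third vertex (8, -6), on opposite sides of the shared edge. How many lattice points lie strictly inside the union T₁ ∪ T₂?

The union is the simple quadrilateral with vertices (0, 1), (-6, 3), (-4, -3), (8, -6) in order.
By the shoelace formula, twice the signed area is |(0·3 − (-6)·1) + ((-6)·(-3) − (-4)·3) + ((-4)·(-6) − 8·(-3)) + (8·1 − 0·(-6))| = 92, so the area is 46.
Along each edge there are gcd(|Δx|,|Δy|)+1 lattice points, so counting each shared vertex once the boundary has gcd(6,2) + gcd(2,6) + gcd(12,3) + gcd(8,7) = 2+2+3+1 = 8.
By Pick's theorem I = A − B/2 + 1 = 46 − 8/2 + 1 = 43.

43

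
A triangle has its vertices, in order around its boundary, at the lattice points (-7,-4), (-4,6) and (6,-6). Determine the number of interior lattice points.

67

Using the shoelace formula, 2A = |[(-7)·6 − (-4)·(-4)] + [(-4)·(-6) − 6·6] + [6·(-4) − (-7)·(-6)]| = 136, so the area is 68.
Summing gcd(|Δx|,|Δy|) over the edges gives the boundary count: gcd(3,10) + gcd(10,12) + gcd(13,2) = 1+2+1 = 4.
By Pick's theorem A = I + B/2 − 1, so I = 68 − 4/2 + 1 = 67.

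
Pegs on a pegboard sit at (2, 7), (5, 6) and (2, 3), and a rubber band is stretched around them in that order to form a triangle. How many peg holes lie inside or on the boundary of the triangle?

Using the shoelace formula, 2A = |(2·6 − 5·7) + (5·3 − 2·6) + (2·7 − 2·3)| = 12, so the area is 6.
Along each edge there are gcd(|Δx|,|Δy|)+1 lattice points, so counting each shared vertex once the boundary has gcd(3,1) + gcd(3,3) + gcd(0,4) = 1+3+4 = 8.
Pick's theorem gives I = A − B/2 + 1 = 6 − 8/2 + 1 = 3, so the closed region contains I + B = 3 + 8 = 11 lattice points.

11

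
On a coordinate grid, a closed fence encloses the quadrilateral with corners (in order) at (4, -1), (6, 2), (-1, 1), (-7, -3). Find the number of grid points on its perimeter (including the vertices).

Summing gcd(|Δx|,|Δy|) over the edges gives the boundary count: gcd(2,3) + gcd(7,1) + gcd(6,4) + gcd(11,2) = 1+1+2+1 = 5.

5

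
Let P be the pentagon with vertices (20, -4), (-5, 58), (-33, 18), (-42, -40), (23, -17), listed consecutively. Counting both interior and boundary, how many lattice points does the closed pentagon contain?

The shoelace formula gives twice the area as |(20·58 − (-5)·(-4)) + ((-5)·18 − (-33)·58) + ((-33)·(-40) − (-42)·18) + ((-42)·(-17) − 23·(-40)) + (23·(-4) − 20·(-17))| = 6922, so the area is 3461.
Summing gcd(|Δx|,|Δy|) over the edges gives the boundary count: gcd(25,62) + gcd(28,40) + gcd(9,58) + gcd(65,23) + gcd(3,13) = 1+4+1+1+1 = 8.
Pick's theorem gives I = A − B/2 + 1 = 3461 − 8/2 + 1 = 3458, so the closed region contains I + B = 3458 + 8 = 3466 lattice points.

3466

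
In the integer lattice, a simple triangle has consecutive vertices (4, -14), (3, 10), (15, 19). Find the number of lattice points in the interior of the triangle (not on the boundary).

142

The shoelace formula gives twice the area as |(4·10 − 3·(-14)) + (3·19 − 15·10) + (15·(-14) − 4·19)| = 297, so the area is 148.5.
The number of boundary lattice points is Σ gcd(|Δx|,|Δy|) = gcd(1,24) + gcd(12,9) + gcd(11,33) = 1+3+11 = 15.
Pick's theorem gives I = A − B/2 + 1 = 148.5 − 15/2 + 1 = 142.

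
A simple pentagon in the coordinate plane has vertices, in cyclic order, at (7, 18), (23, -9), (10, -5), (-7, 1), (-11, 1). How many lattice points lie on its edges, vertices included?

Summing gcd(|Δx|,|Δy|) over the edges gives the boundary count: gcd(16,27) + gcd(13,4) + gcd(17,6) + gcd(4,0) + gcd(18,17) = 1+1+1+4+1 = 8.

8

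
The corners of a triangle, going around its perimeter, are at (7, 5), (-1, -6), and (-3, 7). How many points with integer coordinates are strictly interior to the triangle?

62

The shoelace formula gives twice the area as |(7·(-6) − (-1)·5) + ((-1)·7 − (-3)·(-6)) + ((-3)·5 − 7·7)| = 126, so the area is 63.
The number of boundary lattice points is Σ gcd(|Δx|,|Δy|) = gcd(8,11) + gcd(2,13) + gcd(10,2) = 1+1+2 = 4.
By Pick's theorem A = I + B/2 − 1, so I = 63 − 4/2 + 1 = 62.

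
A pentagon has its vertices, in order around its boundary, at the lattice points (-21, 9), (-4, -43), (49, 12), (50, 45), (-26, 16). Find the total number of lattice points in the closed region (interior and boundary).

By the shoelace formula, twice the signed area is |((-21)·(-43) − (-4)·9) + ((-4)·12 − 49·(-43)) + (49·45 − 50·12) + (50·16 − (-26)·45) + ((-26)·9 − (-21)·16)| = 6675, so the area is 3337.5.
Summing gcd(|Δx|,|Δy|) over the edges gives the boundary count: gcd(17,52) + gcd(53,55) + gcd(1,33) + gcd(76,29) + gcd(5,7) = 1+1+1+1+1 = 5.
Pick's theorem gives I = A − B/2 + 1 = 3337.5 − 5/2 + 1 = 3336, so the closed region contains I + B = 3336 + 5 = 3341 lattice points.

3341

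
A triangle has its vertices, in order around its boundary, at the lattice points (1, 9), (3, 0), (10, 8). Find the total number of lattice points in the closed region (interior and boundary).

By the shoelace formula, twice the signed area is |(1·0 − 3·9) + (3·8 − 10·0) + (10·9 − 1·8)| = 79, so the area is 79/2.
Along each edge there are gcd(|Δx|,|Δy|)+1 lattice points, so counting each shared vertex once the boundary has gcd(2,9) + gcd(7,8) + gcd(9,1) = 1+1+1 = 3.
Pick's theorem gives I = A − B/2 + 1 = 79/2 − 3/2 + 1 = 39, so the closed region contains I + B = 39 + 3 = 42 lattice points.

42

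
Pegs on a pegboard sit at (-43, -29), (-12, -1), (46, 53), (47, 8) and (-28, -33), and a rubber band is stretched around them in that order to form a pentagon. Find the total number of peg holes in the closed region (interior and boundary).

2480

The shoelace formula gives twice the area as |((-43)·(-1) − (-12)·(-29)) + ((-12)·53 − 46·(-1)) + (46·8 − 47·53) + (47·(-33) − (-28)·8) + ((-28)·(-29) − (-43)·(-33))| = 4952, so the area is 2476.
Summing gcd(|Δx|,|Δy|) over the edges gives the boundary count: gcd(31,28) + gcd(58,54) + gcd(1,45) + gcd(75,41) + gcd(15,4) = 1+2+1+1+1 = 6.
Pick's theorem gives I = A − B/2 + 1 = 2476 − 6/2 + 1 = 2474, so the closed region contains I + B = 2474 + 6 = 2480 lattice points.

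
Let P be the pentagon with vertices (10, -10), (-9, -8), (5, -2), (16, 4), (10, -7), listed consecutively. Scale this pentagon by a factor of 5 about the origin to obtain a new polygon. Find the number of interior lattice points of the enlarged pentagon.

By the shoelace formula, twice the signed area is |(10·(-8) − (-9)·(-10)) + ((-9)·(-2) − 5·(-8)) + (5·4 − 16·(-2)) + (16·(-7) − 10·4) + (10·(-10) − 10·(-7))| = 242, so the area is 121.
Summing gcd(|Δx|,|Δy|) over the edges gives the boundary count: gcd(19,2) + gcd(14,6) + gcd(11,6) + gcd(6,11) + gcd(0,3) = 1+2+1+1+3 = 8.
Scaling by 5 multiplies the area by 5² = 25 (so the new area is 3025) and multiplies the boundary lattice-point count by 5, giving 40.
By Pick's theorem, the interior count of the dilated polygon is 3025 − 40/2 + 1 = 3006.

3006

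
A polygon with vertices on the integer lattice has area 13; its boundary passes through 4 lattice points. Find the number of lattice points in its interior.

Pick's theorem A = I + B/2 − 1 rearranges to I = A − B/2 + 1 = 13 − 4/2 + 1 = 12.

12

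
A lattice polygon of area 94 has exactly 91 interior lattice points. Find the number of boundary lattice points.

8

Pick's theorem gives A = I + B/2 − 1, so B = 2(A − I + 1) = 2(94 − 91 + 1) = 8.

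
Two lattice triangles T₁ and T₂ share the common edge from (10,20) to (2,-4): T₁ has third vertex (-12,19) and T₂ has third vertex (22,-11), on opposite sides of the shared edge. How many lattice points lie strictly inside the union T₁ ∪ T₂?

The union is the simple quadrilateral with vertices (10,20), (-12,19), (2,-4), (22,-11) in order.
Using the shoelace formula, 2A = |(10·19 − (-12)·20) + ((-12)·(-4) − 2·19) + (2·(-11) − 22·(-4)) + (22·20 − 10·(-11))| = 1056, so the area is 528.
Along each edge there are gcd(|Δx|,|Δy|)+1 lattice points, so counting each shared vertex once the boundary has gcd(22,1) + gcd(14,23) + gcd(20,7) + gcd(12,31) = 1+1+1+1 = 4.
By Pick's theorem I = A − B/2 + 1 = 528 − 4/2 + 1 = 527.

527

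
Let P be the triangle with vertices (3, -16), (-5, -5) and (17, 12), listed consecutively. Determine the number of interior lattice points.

Using the shoelace formula, 2A = |(3·(-5) − (-5)·(-16)) + ((-5)·12 − 17·(-5)) + (17·(-16) − 3·12)| = 378, so the area is 189.
Summing gcd(|Δx|,|Δy|) over the edges gives the boundary count: gcd(8,11) + gcd(22,17) + gcd(14,28) = 1+1+14 = 16.
By Pick's theorem A = I + B/2 − 1, so I = 189 − 16/2 + 1 = 182.

182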